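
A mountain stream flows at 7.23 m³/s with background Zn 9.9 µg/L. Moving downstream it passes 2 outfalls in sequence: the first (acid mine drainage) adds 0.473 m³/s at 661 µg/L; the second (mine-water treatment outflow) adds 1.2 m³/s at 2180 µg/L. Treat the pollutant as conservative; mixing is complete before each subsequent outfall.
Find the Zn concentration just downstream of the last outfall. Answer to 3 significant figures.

337 µg/L

Outfall 1: combined Q = 7.703 m³/s; C = (7.230·9.900 + 0.4730·661.0)/7.703 = 49.88 µg/L.
Outfall 2: combined Q = 8.903 m³/s; C = (7.703·49.88 + 1.200·2180)/8.903 = 337.0 µg/L.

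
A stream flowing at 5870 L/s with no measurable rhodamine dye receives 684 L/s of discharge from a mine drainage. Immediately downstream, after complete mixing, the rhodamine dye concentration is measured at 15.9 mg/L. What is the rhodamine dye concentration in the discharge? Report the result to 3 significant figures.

152 mg/L

Mass balance: 5870·0 + 684.0·Cₑ = 6554·15.90
→ Cₑ = (6554·15.90 − 5870·0) / 684.0 = 152.4 mg/L.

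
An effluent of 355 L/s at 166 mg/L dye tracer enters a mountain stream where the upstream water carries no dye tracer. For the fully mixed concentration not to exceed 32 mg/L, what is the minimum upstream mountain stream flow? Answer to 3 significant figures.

Set C_mix = 32: (Q·0 + 355.0·166.0) / (Q + 355.0) = 32
→ Q = 355.0·(166.0 − 32)/(32 − 0) = 1487 L/s.

1490 L/s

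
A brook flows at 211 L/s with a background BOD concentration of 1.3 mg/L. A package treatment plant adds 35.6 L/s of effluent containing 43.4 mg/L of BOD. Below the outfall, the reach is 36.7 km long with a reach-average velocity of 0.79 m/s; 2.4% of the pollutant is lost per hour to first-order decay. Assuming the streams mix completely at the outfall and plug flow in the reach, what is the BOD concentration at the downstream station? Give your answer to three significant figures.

5.39 mg/L

Flow-weighted average: C = (211.0·1.300 + 35.60·43.40) / 246.6 = 1819/246.6 = 7.378 mg/L.
Travel time t = 36.7·1000 / 0.79 = 46460 s = 12.90 h.
2.4%/h lost → k = −ln(1 − 0.024) = 0.02429 h⁻¹.
Decay over the reach: 7.378·exp(−kt) = 7.378·0.7309 = 5.392 mg/L.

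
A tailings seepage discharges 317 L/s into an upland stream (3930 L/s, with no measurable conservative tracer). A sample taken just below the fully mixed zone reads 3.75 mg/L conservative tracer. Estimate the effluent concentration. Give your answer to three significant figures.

Mass balance: 3930·0 + 317.0·Cₑ = 4247·3.750
→ Cₑ = (4247·3.750 − 3930·0) / 317.0 = 50.24 mg/L.

50.2 mg/L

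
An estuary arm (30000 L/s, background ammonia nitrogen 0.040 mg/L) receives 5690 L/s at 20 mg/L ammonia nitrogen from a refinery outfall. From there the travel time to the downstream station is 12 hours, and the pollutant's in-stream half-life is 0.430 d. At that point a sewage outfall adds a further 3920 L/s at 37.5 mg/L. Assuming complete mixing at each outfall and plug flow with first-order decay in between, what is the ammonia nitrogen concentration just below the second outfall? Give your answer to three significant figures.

Flow-weighted average: C = (30000·0.04000 + 5690·20.00) / 35690 = 115000/35690 = 3.222 mg/L; combined flow 35690 L/s.
Half-life 0.430 d → k = ln 2 / 0.430 = 1.612 d⁻¹.
First-order decay: C = 3.222·exp(−k·t) = 3.222·0.4466 = 1.439 mg/L.
Second outfall: C = (35690·1.439 + 3920·37.50)/39610 = 5.008 mg/L.

5.01 mg/L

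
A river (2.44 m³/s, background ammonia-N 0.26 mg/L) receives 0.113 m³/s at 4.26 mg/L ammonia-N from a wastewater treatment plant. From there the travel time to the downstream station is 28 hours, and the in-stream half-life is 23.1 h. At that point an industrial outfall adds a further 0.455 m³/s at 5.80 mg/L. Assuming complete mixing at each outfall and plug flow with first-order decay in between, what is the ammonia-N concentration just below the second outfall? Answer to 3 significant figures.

Mass balance: C = (2.440·0.2600 + 0.1130·4.260) / 2.553 = 1.116/2.553 = 0.4370 mg/L; combined flow 2.553 m³/s.
Half-life 23.1 h → k = ln 2 / 23.1 = 0.03001 h⁻¹ = 0.7202 d⁻¹.
Decay over the reach: 0.4370·exp(−kt) = 0.4370·0.4316 = 0.1886 mg/L.
At the second outfall, C = (2.553·0.1886 + 0.4550·5.800) / (2.553 + 0.4550) = 1.037 mg/L.

1.04 mg/L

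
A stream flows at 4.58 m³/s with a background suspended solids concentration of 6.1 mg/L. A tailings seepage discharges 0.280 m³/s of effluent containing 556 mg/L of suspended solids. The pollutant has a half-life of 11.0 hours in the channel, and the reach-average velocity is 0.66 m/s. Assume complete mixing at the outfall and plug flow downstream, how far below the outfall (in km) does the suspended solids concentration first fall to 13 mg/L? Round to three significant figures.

40.2 km

After mixing, C = (4.580·6.100 + 0.2800·556.0) / 4.860 = 183.6/4.860 = 37.78 mg/L.
Half-life 11.0 h → k = ln 2 / 11.0 = 0.06301 h⁻¹ = 1.512 d⁻¹.
Set 37.78·exp(−k·t) = 13 → t = ln(37.78/13)/k = 60950 s = 16.93 h.
Distance = v·t = 0.66·60950 = 40230 m = 40.23 km.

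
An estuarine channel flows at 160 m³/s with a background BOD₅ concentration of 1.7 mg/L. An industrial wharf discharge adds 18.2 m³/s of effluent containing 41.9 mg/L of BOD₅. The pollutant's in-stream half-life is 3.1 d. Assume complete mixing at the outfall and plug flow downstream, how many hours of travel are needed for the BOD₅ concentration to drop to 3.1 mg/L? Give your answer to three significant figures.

Mixed concentration C = ΣQC/ΣQ = (160.0·1.700 + 18.20·41.90) / 178.2 = 1035/178.2 = 5.806 mg/L.
Half-life 3.1 d → k = ln 2 / 3.1 = 0.2236 d⁻¹.
5.806·exp(−k·t) = 3.1 → t = ln(5.806/3.1)/k = 242500 s = 67.35 h.

67.3 h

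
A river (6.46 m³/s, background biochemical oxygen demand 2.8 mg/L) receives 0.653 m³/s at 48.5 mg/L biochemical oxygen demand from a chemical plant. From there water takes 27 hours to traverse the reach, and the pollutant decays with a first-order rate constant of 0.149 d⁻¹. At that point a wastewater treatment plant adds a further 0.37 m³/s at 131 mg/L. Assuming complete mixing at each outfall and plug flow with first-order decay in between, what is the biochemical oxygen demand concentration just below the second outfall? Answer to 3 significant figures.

12.1 mg/L

Conservation of mass: C = (6.460·2.800 + 0.6530·48.50) / 7.113 = 49.76/7.113 = 6.995 mg/L; combined flow 7.113 m³/s.
First-order decay: C = 6.995·exp(−k·t) = 6.995·0.8457 = 5.916 mg/L.
Second outfall: C = (7.113·5.916 + 0.3700·131.0)/7.483 = 12.10 mg/L.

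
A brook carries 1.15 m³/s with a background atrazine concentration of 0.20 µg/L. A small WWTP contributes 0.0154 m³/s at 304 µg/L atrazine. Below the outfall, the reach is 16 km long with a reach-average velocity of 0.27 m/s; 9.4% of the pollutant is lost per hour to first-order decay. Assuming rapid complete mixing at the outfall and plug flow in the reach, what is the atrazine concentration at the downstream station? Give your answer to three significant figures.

0.830 µg/L

Conservation of mass: C = (1.150·0.2000 + 0.01540·304.0) / 1.165 = 4.912/1.165 = 4.215 µg/L.
Travel time t = 16·1000 / 0.27 = 59260 s = 16.46 h.
9.4%/h lost → k = −ln(1 − 0.094) = 0.09872 h⁻¹.
After decay, C = 4.215 × e^(−kt) = 4.215 × 0.1969 = 0.8299 µg/L.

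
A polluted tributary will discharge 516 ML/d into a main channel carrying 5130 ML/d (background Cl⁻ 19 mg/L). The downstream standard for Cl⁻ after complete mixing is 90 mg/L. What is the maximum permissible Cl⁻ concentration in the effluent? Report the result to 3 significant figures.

796 mg/L

At the limit, (Qr·Cr + Qe·Cₑ)/(Qr + Qe) = 90:
Cₑ = (5646·90 − 5130·19.00) / 516.0 = 795.9 mg/L.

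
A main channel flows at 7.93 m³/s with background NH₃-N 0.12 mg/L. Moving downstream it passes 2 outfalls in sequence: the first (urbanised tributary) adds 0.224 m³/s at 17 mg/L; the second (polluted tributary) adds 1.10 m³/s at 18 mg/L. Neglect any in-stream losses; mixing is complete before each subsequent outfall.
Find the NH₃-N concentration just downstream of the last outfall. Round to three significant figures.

Outfall 1: combined Q = 8.154 m³/s; C = (7.930·0.1200 + 0.2240·17.00)/8.154 = 0.5837 mg/L.
Outfall 2: combined Q = 9.254 m³/s; C = (8.154·0.5837 + 1.100·18.00)/9.254 = 2.654 mg/L.

2.65 mg/L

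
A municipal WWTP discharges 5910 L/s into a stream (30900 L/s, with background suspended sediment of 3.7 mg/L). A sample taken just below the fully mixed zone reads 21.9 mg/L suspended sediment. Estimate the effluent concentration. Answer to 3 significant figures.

Mass balance: 30900·3.700 + 5910·Cₑ = 36810·21.90
→ Cₑ = (36810·21.90 − 30900·3.700) / 5910 = 117.1 mg/L.

117 mg/L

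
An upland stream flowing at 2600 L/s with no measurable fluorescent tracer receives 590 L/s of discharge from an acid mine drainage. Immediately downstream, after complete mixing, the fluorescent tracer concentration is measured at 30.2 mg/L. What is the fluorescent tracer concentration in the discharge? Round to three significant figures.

Mass balance: 2600·0 + 590.0·Cₑ = 3190·30.20
→ Cₑ = (3190·30.20 − 2600·0) / 590.0 = 163.3 mg/L.

163 mg/L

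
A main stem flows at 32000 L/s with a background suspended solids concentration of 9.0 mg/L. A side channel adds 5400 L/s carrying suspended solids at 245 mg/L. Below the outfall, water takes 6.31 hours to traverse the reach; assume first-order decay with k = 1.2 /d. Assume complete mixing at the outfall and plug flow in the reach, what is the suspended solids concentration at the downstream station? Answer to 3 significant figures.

31.4 mg/L

Flow-weighted average: C = (32000·9.000 + 5400·245.0) / 37400 = 1611000/37400 = 43.07 mg/L.
After decay, C = 43.07 × e^(−kt) = 43.07 × 0.7294 = 31.42 mg/L.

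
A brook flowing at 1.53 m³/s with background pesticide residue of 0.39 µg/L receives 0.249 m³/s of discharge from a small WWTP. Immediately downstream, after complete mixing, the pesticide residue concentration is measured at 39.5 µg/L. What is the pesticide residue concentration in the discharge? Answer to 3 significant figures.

Mass balance: 1.530·0.3900 + 0.2490·Cₑ = 1.779·39.50
→ Cₑ = (1.779·39.50 − 1.530·0.3900) / 0.2490 = 279.8 µg/L.

280 µg/L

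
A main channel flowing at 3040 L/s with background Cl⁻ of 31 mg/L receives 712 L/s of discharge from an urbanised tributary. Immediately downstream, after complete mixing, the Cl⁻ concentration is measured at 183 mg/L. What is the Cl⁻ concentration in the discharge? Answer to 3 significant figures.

832 mg/L

Mass balance: 3040·31.00 + 712.0·Cₑ = 3752·183.0
→ Cₑ = (3752·183.0 − 3040·31.00) / 712.0 = 832.0 mg/L.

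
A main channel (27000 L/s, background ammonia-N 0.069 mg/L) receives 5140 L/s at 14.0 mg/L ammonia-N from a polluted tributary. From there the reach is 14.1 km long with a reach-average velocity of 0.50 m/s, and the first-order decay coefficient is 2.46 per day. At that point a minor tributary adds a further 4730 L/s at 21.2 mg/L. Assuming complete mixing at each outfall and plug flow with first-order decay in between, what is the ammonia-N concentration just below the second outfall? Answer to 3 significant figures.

Mass balance: C = (27000·0.06900 + 5140·14.00) / 32140 = 73820/32140 = 2.297 mg/L; combined flow 32140 L/s.
Travel time t = 14.1·1000 / 0.50 = 28200 s = 7.833 h.
First-order decay: C = 2.297·exp(−k·t) = 2.297·0.4480 = 1.029 mg/L.
At the second outfall, C = (32140·1.029 + 4730·21.20) / (32140 + 4730) = 3.617 mg/L.

3.62 mg/L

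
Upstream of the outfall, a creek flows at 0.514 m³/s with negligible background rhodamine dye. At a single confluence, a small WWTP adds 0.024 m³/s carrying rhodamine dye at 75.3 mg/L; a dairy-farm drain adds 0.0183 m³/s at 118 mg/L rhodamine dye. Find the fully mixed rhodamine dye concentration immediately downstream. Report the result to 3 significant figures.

7.13 mg/L

Conservation of mass: C = (0.5140·0 + 0.02400·75.30 + 0.01830·118.0) / 0.5563 = 3.967/0.5563 = 7.130 mg/L.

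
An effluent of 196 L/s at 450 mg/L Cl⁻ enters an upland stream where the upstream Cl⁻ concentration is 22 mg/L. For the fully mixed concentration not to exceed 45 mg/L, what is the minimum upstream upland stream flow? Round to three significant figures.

3450 L/s

Set C_mix = 45: (Q·22.00 + 196.0·450.0) / (Q + 196.0) = 45
→ Q = 196.0·(450.0 − 45)/(45 − 22.00) = 3451 L/s.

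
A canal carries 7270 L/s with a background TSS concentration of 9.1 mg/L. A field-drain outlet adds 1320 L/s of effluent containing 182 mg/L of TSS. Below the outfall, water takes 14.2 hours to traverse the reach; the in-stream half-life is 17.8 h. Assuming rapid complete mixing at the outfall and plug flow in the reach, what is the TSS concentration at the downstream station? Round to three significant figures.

Flow-weighted average: C = (7270·9.100 + 1320·182.0) / 8590 = 306400/8590 = 35.67 mg/L.
Half-life 17.8 h → k = ln 2 / 17.8 = 0.03894 h⁻¹ = 0.9346 d⁻¹.
Decay over the reach: 35.67·exp(−kt) = 35.67·0.5752 = 20.52 mg/L.

20.5 mg/L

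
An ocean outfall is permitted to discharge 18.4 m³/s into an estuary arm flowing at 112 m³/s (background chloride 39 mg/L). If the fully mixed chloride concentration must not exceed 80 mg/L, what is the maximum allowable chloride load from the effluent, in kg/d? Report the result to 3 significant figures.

Mass balance at the limit: 112.0·39.00 + 18.40·Cₑ = 130.4·80 → Cₑ = 329.6 mg/L.
Load = 18.40 m³/s × 329.6 g/m³ × 86 400 s/d = 523900 kg/d.

524000 kg/d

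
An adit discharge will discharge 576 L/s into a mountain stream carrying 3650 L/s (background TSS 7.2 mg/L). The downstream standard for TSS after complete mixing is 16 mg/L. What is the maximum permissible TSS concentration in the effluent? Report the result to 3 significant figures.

At the limit, (Qr·Cr + Qe·Cₑ)/(Qr + Qe) = 16:
Cₑ = (4226·16 − 3650·7.200) / 576.0 = 71.76 mg/L.

71.8 mg/L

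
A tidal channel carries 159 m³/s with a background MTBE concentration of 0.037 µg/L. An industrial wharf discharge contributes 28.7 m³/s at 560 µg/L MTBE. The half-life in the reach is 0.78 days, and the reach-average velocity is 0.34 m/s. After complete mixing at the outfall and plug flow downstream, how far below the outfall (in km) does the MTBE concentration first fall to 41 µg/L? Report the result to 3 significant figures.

Flow-weighted average: C = (159.0·0.03700 + 28.70·560.0) / 187.7 = 16080/187.7 = 85.66 µg/L.
Half-life 0.78 d → k = ln 2 / 0.78 = 0.8887 d⁻¹.
Set 85.66·exp(−k·t) = 41 → t = ln(85.66/41)/k = 71630 s = 19.90 h.
Distance = v·t = 0.34·71630 = 24360 m = 24.36 km.

24.4 km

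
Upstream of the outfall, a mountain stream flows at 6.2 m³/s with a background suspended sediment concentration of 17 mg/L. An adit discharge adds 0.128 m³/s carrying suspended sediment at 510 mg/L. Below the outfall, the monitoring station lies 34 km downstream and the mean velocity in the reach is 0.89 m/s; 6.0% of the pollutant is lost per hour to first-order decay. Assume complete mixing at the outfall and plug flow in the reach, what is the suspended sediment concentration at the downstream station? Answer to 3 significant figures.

Conservation of mass: C = (6.200·17.00 + 0.1280·510.0) / 6.328 = 170.7/6.328 = 26.97 mg/L.
Travel time t = 34·1000 / 0.89 = 38200 s = 10.61 h.
6.0%/h lost → k = −ln(1 − 0.06) = 0.06188 h⁻¹.
Applying C = C₀e^(−kt): 26.97 × 0.5186 = 13.99 mg/L.

14.0 mg/L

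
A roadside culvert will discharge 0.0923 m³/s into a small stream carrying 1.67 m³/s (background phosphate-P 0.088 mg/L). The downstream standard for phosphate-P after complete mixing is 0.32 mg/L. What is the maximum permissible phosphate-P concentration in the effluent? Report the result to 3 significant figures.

4.52 mg/L

At the limit, (Qr·Cr + Qe·Cₑ)/(Qr + Qe) = 0.32:
Cₑ = (1.762·0.32 − 1.670·0.08800) / 0.09230 = 4.518 mg/L.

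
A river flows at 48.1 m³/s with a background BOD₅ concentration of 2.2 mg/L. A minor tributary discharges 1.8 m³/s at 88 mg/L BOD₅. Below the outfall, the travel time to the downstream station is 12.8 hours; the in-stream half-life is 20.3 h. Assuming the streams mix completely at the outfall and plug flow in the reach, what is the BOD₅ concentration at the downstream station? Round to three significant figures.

Flow-weighted average: C = (48.10·2.200 + 1.800·88.00) / 49.90 = 264.2/49.90 = 5.295 mg/L.
Half-life 20.3 h → k = ln 2 / 20.3 = 0.03415 h⁻¹ = 0.8195 d⁻¹.
After decay, C = 5.295 × e^(−kt) = 5.295 × 0.6459 = 3.420 mg/L.

3.42 mg/L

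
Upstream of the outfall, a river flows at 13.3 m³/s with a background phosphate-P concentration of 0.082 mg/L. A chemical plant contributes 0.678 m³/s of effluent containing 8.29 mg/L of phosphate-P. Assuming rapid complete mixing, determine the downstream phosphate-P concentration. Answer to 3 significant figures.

Conservation of mass: C = (13.30·0.08200 + 0.6780·8.290) / 13.98 = 6.711/13.98 = 0.4801 mg/L.

0.480 mg/L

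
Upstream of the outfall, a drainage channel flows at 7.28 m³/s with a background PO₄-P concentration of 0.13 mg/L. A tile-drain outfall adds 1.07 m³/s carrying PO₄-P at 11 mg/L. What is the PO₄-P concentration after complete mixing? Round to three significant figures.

1.52 mg/L

Conservation of mass: C = (7.280·0.1300 + 1.070·11.00) / 8.350 = 12.72/8.350 = 1.523 mg/L.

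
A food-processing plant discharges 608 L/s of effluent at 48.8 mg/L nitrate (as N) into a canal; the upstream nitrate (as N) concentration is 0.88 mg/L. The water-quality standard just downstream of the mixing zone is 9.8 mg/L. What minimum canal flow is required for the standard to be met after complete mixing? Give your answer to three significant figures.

Set C_mix = 9.8: (Q·0.8800 + 608.0·48.80) / (Q + 608.0) = 9.8
→ Q = 608.0·(48.80 − 9.8)/(9.8 − 0.8800) = 2658 L/s.

2660 L/s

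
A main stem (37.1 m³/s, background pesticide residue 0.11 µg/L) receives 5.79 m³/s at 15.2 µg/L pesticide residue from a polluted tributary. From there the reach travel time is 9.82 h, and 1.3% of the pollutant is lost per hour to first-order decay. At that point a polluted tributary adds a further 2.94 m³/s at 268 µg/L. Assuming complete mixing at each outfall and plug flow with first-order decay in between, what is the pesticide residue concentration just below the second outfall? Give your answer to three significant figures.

19.0 µg/L

Conservation of mass: C = (37.10·0.1100 + 5.790·15.20) / 42.89 = 92.09/42.89 = 2.147 µg/L; combined flow 42.89 m³/s.
1.3%/h lost → k = −ln(1 − 0.013) = 0.01309 h⁻¹.
Decay over the reach: 2.147·exp(−kt) = 2.147·0.8794 = 1.888 µg/L.
At the second outfall, C = (42.89·1.888 + 2.940·268.0) / (42.89 + 2.940) = 18.96 µg/L.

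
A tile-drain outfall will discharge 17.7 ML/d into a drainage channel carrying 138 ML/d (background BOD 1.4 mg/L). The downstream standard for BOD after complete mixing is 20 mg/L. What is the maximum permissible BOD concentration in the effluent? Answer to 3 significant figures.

165 mg/L

At the limit, (Qr·Cr + Qe·Cₑ)/(Qr + Qe) = 20:
Cₑ = (155.7·20 − 138.0·1.400) / 17.70 = 165.0 mg/L.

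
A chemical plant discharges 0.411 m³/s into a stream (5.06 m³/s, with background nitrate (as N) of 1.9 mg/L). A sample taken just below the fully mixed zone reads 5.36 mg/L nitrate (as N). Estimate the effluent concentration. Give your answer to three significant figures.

Mass balance: 5.060·1.900 + 0.4110·Cₑ = 5.471·5.360
→ Cₑ = (5.471·5.360 − 5.060·1.900) / 0.4110 = 47.96 mg/L.

48.0 mg/L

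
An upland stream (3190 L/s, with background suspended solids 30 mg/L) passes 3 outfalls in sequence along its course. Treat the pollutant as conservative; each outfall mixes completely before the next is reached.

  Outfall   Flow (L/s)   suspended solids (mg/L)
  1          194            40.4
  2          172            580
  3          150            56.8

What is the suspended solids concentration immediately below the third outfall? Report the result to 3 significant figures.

57.2 mg/L

After outfall 1: Q = 3190 + 194.0 = 3384 L/s; C = (3190·30.00 + 194.0·40.40)/3384 = 30.60 mg/L.
After outfall 2: Q = 3384 + 172.0 = 3556 L/s; C = (3384·30.60 + 172.0·580.0)/3556 = 57.17 mg/L.
After outfall 3: Q = 3556 + 150.0 = 3706 L/s; C = (3556·57.17 + 150.0·56.80)/3706 = 57.16 mg/L.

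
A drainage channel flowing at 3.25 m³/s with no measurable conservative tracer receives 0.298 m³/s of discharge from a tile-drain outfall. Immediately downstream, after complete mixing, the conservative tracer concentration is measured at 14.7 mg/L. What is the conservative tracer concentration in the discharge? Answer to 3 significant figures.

Mass balance: 3.250·0 + 0.2980·Cₑ = 3.548·14.70
→ Cₑ = (3.548·14.70 − 3.250·0) / 0.2980 = 175.0 mg/L.

175 mg/L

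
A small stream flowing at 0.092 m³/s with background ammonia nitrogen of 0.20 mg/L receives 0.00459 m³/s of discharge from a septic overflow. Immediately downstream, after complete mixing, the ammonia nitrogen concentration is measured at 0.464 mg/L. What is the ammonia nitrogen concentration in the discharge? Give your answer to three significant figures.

Mass balance: 0.09200·0.2000 + 0.004590·Cₑ = 0.09659·0.4640
→ Cₑ = (0.09659·0.4640 − 0.09200·0.2000) / 0.004590 = 5.756 mg/L.

5.76 mg/L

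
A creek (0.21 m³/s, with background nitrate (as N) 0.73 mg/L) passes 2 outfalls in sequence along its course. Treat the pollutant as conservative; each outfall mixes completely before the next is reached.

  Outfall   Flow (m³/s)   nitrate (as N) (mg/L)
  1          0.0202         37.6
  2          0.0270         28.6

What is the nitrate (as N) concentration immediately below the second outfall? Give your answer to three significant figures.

6.55 mg/L

Outfall 1: combined Q = 0.2302 m³/s; C = (0.2100·0.7300 + 0.02020·37.60)/0.2302 = 3.965 mg/L.
Outfall 2: combined Q = 0.2572 m³/s; C = (0.2302·3.965 + 0.02700·28.60)/0.2572 = 6.551 mg/L.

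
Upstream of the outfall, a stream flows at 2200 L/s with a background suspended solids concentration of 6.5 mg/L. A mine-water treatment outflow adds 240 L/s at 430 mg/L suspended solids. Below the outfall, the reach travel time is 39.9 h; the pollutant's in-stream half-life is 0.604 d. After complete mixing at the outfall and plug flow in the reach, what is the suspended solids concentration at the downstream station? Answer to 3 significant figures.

7.15 mg/L

Flow-weighted average: C = (2200·6.500 + 240.0·430.0) / 2440 = 117500/2440 = 48.16 mg/L.
Half-life 0.604 d → k = ln 2 / 0.604 = 1.148 d⁻¹.
After decay, C = 48.16 × e^(−kt) = 48.16 × 0.1484 = 7.146 mg/L.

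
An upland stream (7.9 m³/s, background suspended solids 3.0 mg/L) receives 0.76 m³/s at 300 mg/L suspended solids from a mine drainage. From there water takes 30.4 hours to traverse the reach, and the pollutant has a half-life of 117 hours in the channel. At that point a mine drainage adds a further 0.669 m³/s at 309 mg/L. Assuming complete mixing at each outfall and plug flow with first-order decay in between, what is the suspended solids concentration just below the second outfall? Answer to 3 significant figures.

44.7 mg/L

Mass balance: C = (7.900·3.000 + 0.7600·300.0) / 8.660 = 251.7/8.660 = 29.06 mg/L; combined flow 8.660 m³/s.
Half-life 117 h → k = ln 2 / 117 = 0.005924 h⁻¹ = 0.1422 d⁻¹.
After decay, C = 29.06 × e^(−kt) = 29.06 × 0.8352 = 24.27 mg/L.
At the second outfall, C = (8.660·24.27 + 0.6690·309.0) / (8.660 + 0.6690) = 44.69 mg/L.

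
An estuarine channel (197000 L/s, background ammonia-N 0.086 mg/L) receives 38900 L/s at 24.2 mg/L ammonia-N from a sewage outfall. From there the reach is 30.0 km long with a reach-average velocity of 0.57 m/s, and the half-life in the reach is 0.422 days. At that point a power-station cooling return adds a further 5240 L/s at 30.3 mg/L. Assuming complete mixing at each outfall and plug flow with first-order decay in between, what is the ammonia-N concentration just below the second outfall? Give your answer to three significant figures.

Flow-weighted average: C = (197000·0.08600 + 38900·24.20) / 235900 = 958300/235900 = 4.062 mg/L; combined flow 235900 L/s.
Travel time t = 30.0·1000 / 0.57 = 52630 s = 14.62 h.
Half-life 0.422 d → k = ln 2 / 0.422 = 1.643 d⁻¹.
First-order decay: C = 4.062·exp(−k·t) = 4.062·0.3677 = 1.494 mg/L.
At the second outfall, C = (235900·1.494 + 5240·30.30) / (235900 + 5240) = 2.120 mg/L.

2.12 mg/L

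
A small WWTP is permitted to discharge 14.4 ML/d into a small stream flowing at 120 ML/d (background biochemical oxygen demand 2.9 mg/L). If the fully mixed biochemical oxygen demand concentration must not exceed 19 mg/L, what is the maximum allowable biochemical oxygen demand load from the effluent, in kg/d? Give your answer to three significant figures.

2210 kg/d

Mass balance at the limit: 120.0·2.900 + 14.40·Cₑ = 134.4·19 → Cₑ = 153.2 mg/L.
14.40 ML/d = 0.1667 m³/s. Load = 0.1667 m³/s × 153.2 g/m³ × 86 400 s/d = 2206 kg/d.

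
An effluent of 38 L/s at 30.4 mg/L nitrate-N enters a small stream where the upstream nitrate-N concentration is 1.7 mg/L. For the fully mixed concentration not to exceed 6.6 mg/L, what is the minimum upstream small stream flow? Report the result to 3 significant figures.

Set C_mix = 6.6: (Q·1.700 + 38.00·30.40) / (Q + 38.00) = 6.6
→ Q = 38.00·(30.40 − 6.6)/(6.6 − 1.700) = 184.6 L/s.

185 L/s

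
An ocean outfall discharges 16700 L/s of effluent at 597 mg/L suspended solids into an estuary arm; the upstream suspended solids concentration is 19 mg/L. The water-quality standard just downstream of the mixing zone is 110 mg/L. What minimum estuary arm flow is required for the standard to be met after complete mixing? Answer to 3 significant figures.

89400 L/s

Set C_mix = 110: (Q·19.00 + 16700·597.0) / (Q + 16700) = 110
→ Q = 16700·(597.0 − 110)/(110 − 19.00) = 89370 L/s.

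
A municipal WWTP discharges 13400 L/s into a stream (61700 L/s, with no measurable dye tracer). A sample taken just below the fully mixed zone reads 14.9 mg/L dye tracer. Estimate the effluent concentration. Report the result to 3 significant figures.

83.5 mg/L

Mass balance: 61700·0 + 13400·Cₑ = 75100·14.90
→ Cₑ = (75100·14.90 − 61700·0) / 13400 = 83.51 mg/L.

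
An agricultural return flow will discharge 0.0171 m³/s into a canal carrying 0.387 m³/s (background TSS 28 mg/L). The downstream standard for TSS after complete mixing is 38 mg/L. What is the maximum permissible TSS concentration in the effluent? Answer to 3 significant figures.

At the limit, (Qr·Cr + Qe·Cₑ)/(Qr + Qe) = 38:
Cₑ = (0.4041·38 − 0.3870·28.00) / 0.01710 = 264.3 mg/L.

264 mg/L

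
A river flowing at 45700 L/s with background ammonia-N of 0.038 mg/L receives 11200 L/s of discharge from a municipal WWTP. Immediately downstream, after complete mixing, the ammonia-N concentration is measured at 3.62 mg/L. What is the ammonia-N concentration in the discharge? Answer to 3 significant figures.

Mass balance: 45700·0.03800 + 11200·Cₑ = 56900·3.620
→ Cₑ = (56900·3.620 − 45700·0.03800) / 11200 = 18.24 mg/L.

18.2 mg/L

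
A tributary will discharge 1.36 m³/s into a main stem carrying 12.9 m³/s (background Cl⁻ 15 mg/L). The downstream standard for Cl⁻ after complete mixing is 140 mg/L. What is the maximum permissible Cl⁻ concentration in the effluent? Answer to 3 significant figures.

At the limit, (Qr·Cr + Qe·Cₑ)/(Qr + Qe) = 140:
Cₑ = (14.26·140 − 12.90·15.00) / 1.360 = 1326 mg/L.

1330 mg/L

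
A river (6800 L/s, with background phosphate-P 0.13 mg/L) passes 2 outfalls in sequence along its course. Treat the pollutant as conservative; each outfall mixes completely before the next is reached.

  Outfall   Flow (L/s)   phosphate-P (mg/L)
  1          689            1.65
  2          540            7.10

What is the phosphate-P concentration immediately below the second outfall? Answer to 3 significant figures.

0.729 mg/L

Below outfall 1: Q → 7489 L/s, C = (6800·0.1300 + 689.0·1.650)/7489 = 0.2698 mg/L.
Below outfall 2: Q → 8029 L/s, C = (7489·0.2698 + 540.0·7.100)/8029 = 0.7292 mg/L.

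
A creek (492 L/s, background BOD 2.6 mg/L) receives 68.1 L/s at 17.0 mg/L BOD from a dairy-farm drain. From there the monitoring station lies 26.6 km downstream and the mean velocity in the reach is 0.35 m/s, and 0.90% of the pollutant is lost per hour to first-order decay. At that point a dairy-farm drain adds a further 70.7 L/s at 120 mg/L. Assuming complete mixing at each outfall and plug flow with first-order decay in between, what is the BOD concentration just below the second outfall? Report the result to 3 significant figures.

16.6 mg/L

Flow-weighted average: C = (492.0·2.600 + 68.10·17.00) / 560.1 = 2437/560.1 = 4.351 mg/L; combined flow 560.1 L/s.
Travel time t = 26.6·1000 / 0.35 = 76000 s = 21.11 h.
0.90%/h lost → k = −ln(1 − 0.009) = 0.009041 h⁻¹.
First-order decay: C = 4.351·exp(−k·t) = 4.351·0.8262 = 3.595 mg/L.
At the second outfall, C = (560.1·3.595 + 70.70·120.0) / (560.1 + 70.70) = 16.64 mg/L.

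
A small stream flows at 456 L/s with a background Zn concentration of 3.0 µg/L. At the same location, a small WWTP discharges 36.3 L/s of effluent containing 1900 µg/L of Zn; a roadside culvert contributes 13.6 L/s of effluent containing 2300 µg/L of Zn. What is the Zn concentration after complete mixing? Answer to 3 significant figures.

Conservation of mass: C = (456.0·3.000 + 36.30·1900 + 13.60·2300) / 505.9 = 101600/505.9 = 200.9 µg/L.

201 µg/L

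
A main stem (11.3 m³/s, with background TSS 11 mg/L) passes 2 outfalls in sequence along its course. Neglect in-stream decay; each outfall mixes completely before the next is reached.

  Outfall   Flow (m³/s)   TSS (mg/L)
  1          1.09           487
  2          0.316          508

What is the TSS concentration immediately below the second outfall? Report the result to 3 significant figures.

Below outfall 1: Q → 12.39 m³/s, C = (11.30·11.00 + 1.090·487.0)/12.39 = 52.88 mg/L.
Below outfall 2: Q → 12.71 m³/s, C = (12.39·52.88 + 0.3160·508.0)/12.71 = 64.19 mg/L.

64.2 mg/L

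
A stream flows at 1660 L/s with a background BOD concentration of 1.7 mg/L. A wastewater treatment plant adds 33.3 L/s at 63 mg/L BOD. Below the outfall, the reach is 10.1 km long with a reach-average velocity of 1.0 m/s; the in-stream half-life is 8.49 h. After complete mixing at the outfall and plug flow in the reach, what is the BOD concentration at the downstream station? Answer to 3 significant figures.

Mass balance: C = (1660·1.700 + 33.30·63.00) / 1693 = 4920/1693 = 2.906 mg/L.
Travel time t = 10.1·1000 / 1.0 = 10100 s = 2.806 h.
Half-life 8.49 h → k = ln 2 / 8.49 = 0.08164 h⁻¹ = 1.959 d⁻¹.
Applying C = C₀e^(−kt): 2.906 × 0.7953 = 2.311 mg/L.

2.31 mg/L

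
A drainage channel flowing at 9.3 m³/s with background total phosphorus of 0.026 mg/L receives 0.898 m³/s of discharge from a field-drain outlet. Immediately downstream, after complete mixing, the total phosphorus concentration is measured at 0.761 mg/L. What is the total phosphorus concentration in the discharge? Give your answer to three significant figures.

Mass balance: 9.300·0.02600 + 0.8980·Cₑ = 10.20·0.7610
→ Cₑ = (10.20·0.7610 − 9.300·0.02600) / 0.8980 = 8.373 mg/L.

8.37 mg/L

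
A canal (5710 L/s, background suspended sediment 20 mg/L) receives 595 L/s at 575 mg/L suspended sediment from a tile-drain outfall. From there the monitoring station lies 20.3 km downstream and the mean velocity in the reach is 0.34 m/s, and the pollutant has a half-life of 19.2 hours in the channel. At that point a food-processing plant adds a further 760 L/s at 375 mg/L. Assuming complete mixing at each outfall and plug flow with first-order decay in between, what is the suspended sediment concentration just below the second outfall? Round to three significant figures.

After mixing, C = (5710·20.00 + 595.0·575.0) / 6305 = 456300/6305 = 72.38 mg/L; combined flow 6305 L/s.
Travel time t = 20.3·1000 / 0.34 = 59710 s = 16.58 h.
Half-life 19.2 h → k = ln 2 / 19.2 = 0.03610 h⁻¹ = 0.8664 d⁻¹.
After decay, C = 72.38 × e^(−kt) = 72.38 × 0.5495 = 39.77 mg/L.
At the second outfall, C = (6305·39.77 + 760.0·375.0) / (6305 + 760.0) = 75.83 mg/L.

75.8 mg/L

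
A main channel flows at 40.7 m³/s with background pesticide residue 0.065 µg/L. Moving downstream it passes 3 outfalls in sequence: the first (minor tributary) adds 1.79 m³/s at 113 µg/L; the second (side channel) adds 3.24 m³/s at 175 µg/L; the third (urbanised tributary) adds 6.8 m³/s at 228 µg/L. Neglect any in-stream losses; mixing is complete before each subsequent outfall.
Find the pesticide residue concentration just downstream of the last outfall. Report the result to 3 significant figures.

44.2 µg/L

Below outfall 1: Q → 42.49 m³/s, C = (40.70·0.06500 + 1.790·113.0)/42.49 = 4.823 µg/L.
Below outfall 2: Q → 45.73 m³/s, C = (42.49·4.823 + 3.240·175.0)/45.73 = 16.88 µg/L.
Below outfall 3: Q → 52.53 m³/s, C = (45.73·16.88 + 6.800·228.0)/52.53 = 44.21 µg/L.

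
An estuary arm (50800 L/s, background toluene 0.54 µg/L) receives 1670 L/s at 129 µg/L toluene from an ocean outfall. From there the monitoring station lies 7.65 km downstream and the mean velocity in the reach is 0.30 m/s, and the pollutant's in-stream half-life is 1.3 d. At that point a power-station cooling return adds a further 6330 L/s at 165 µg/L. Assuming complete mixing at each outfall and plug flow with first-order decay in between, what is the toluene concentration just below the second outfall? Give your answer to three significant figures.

21.3 µg/L

After mixing, C = (50800·0.5400 + 1670·129.0) / 52470 = 242900/52470 = 4.629 µg/L; combined flow 52470 L/s.
Travel time t = 7.65·1000 / 0.30 = 25500 s = 7.083 h.
Half-life 1.3 d → k = ln 2 / 1.3 = 0.5332 d⁻¹.
After decay, C = 4.629 × e^(−kt) = 4.629 × 0.8544 = 3.955 µg/L.
At the second outfall, C = (52470·3.955 + 6330·165.0) / (52470 + 6330) = 21.29 µg/L.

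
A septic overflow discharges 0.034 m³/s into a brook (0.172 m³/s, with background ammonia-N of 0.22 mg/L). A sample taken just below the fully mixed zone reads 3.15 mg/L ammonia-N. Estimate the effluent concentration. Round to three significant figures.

18.0 mg/L

Mass balance: 0.1720·0.2200 + 0.03400·Cₑ = 0.2060·3.150
→ Cₑ = (0.2060·3.150 − 0.1720·0.2200) / 0.03400 = 17.97 mg/L.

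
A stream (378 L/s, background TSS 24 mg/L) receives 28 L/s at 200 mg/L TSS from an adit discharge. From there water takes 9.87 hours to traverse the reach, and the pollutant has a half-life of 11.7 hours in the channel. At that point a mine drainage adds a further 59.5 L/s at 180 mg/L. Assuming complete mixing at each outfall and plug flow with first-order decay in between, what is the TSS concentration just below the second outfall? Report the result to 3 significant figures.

40.6 mg/L

Flow-weighted average: C = (378.0·24.00 + 28.00·200.0) / 406.0 = 14670/406.0 = 36.14 mg/L; combined flow 406.0 L/s.
Half-life 11.7 h → k = ln 2 / 11.7 = 0.05924 h⁻¹ = 1.422 d⁻¹.
Applying C = C₀e^(−kt): 36.14 × 0.5573 = 20.14 mg/L.
Second outfall: C = (406.0·20.14 + 59.50·180.0)/465.5 = 40.57 mg/L.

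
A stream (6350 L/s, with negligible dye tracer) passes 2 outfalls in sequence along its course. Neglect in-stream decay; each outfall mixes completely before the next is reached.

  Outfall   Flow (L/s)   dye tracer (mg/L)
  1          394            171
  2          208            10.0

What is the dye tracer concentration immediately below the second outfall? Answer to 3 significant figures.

After outfall 1: Q = 6350 + 394.0 = 6744 L/s; C = (6350·0 + 394.0·171.0)/6744 = 9.990 mg/L.
After outfall 2: Q = 6744 + 208.0 = 6952 L/s; C = (6744·9.990 + 208.0·10.00)/6952 = 9.991 mg/L.

9.99 mg/L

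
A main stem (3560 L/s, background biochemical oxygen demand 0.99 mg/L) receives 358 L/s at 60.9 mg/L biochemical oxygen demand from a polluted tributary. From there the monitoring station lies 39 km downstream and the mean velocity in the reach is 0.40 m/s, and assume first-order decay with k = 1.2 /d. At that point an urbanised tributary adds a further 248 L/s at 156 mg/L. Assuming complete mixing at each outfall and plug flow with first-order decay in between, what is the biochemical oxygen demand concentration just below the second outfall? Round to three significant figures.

Flow-weighted average: C = (3560·0.9900 + 358.0·60.90) / 3918 = 25330/3918 = 6.464 mg/L; combined flow 3918 L/s.
Travel time t = 39·1000 / 0.40 = 97500 s = 27.08 h.
After decay, C = 6.464 × e^(−kt) = 6.464 × 0.2582 = 1.669 mg/L.
Second outfall: C = (3918·1.669 + 248.0·156.0)/4166 = 10.86 mg/L.

10.9 mg/L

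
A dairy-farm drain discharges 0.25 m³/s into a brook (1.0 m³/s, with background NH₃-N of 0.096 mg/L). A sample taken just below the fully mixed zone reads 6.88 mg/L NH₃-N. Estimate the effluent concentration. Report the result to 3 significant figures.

Mass balance: 1.000·0.09600 + 0.2500·Cₑ = 1.250·6.880
→ Cₑ = (1.250·6.880 − 1.000·0.09600) / 0.2500 = 34.02 mg/L.

34.0 mg/L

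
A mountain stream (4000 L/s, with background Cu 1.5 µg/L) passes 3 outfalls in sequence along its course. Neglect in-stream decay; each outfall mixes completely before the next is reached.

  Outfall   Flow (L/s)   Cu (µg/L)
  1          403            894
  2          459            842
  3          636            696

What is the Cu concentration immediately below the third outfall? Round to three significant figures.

Outfall 1: combined Q = 4403 L/s; C = (4000·1.500 + 403.0·894.0)/4403 = 83.19 µg/L.
Outfall 2: combined Q = 4862 L/s; C = (4403·83.19 + 459.0·842.0)/4862 = 154.8 µg/L.
Outfall 3: combined Q = 5498 L/s; C = (4862·154.8 + 636.0·696.0)/5498 = 217.4 µg/L.

217 µg/L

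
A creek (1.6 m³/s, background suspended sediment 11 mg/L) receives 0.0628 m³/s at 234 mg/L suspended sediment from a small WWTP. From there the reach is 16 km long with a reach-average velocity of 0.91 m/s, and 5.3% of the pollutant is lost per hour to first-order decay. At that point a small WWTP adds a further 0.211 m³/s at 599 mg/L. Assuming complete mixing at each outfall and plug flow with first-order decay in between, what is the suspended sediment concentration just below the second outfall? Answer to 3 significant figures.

80.7 mg/L

After mixing, C = (1.600·11.00 + 0.06280·234.0) / 1.663 = 32.30/1.663 = 19.42 mg/L; combined flow 1.663 m³/s.
Travel time t = 16·1000 / 0.91 = 17580 s = 4.884 h.
5.3%/h lost → k = −ln(1 − 0.053) = 0.05446 h⁻¹.
After decay, C = 19.42 × e^(−kt) = 19.42 × 0.7665 = 14.89 mg/L.
Second outfall: C = (1.663·14.89 + 0.2110·599.0)/1.874 = 80.66 mg/L.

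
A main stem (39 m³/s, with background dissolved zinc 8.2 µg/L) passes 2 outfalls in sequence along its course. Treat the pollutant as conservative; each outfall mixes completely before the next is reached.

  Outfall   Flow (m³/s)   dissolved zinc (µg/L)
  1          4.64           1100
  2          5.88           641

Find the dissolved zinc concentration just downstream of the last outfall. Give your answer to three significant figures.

Below outfall 1: Q → 43.64 m³/s, C = (39.00·8.200 + 4.640·1100)/43.64 = 124.3 µg/L.
Below outfall 2: Q → 49.52 m³/s, C = (43.64·124.3 + 5.880·641.0)/49.52 = 185.6 µg/L.

186 µg/L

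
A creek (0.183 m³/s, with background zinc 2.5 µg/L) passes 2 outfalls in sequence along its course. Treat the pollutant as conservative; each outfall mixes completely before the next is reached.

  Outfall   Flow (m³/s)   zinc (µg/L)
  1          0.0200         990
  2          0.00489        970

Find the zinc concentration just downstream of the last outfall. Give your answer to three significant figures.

120 µg/L

Below outfall 1: Q → 0.2030 m³/s, C = (0.1830·2.500 + 0.02000·990.0)/0.2030 = 99.79 µg/L.
Below outfall 2: Q → 0.2079 m³/s, C = (0.2030·99.79 + 0.004890·970.0)/0.2079 = 120.3 µg/L.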